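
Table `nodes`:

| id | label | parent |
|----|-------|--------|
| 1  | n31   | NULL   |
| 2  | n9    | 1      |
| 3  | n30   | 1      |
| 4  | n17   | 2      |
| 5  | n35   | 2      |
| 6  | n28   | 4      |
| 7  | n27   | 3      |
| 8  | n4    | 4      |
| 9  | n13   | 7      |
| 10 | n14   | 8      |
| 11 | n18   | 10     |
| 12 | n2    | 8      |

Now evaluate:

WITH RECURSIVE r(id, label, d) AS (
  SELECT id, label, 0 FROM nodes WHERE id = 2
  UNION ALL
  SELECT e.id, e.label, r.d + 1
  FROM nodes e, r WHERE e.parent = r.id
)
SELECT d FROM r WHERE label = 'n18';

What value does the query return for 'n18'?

4

Base: id=2 (n9) at d 0.
Iteration 1: rows with parent in {2} -> n17 (id 4, d 1), n35 (id 5, d 1).
Iteration 2: rows with parent in {4,5} -> n28 (id 6, d 2), n4 (id 8, d 2).
Iteration 3: rows with parent in {6,8} -> n14 (id 10, d 3), n2 (id 12, d 3).
Iteration 4: rows with parent in {10,12} -> n18 (id 11, d 4).
Iteration 5: no rows with parent in {11}; recursion stops.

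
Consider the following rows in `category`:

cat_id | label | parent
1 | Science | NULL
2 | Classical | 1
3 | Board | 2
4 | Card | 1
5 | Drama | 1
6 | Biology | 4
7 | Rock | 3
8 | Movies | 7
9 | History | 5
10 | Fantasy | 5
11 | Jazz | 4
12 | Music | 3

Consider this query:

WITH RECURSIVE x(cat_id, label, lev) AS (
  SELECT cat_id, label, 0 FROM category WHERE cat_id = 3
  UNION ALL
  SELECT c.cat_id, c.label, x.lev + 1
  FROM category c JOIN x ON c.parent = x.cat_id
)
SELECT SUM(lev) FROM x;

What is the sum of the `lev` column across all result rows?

4

Base: cat_id=3 (Board) at lev 0.
Iteration 1: rows with parent in {3} -> Rock (id 7, lev 1), Music (id 12, lev 1).
Iteration 2: rows with parent in {7,12} -> Movies (id 8, lev 2).
Iteration 3: no rows with parent in {8}; recursion stops.
SUM(lev) = 0 + 1 + 1 + 2 = 4.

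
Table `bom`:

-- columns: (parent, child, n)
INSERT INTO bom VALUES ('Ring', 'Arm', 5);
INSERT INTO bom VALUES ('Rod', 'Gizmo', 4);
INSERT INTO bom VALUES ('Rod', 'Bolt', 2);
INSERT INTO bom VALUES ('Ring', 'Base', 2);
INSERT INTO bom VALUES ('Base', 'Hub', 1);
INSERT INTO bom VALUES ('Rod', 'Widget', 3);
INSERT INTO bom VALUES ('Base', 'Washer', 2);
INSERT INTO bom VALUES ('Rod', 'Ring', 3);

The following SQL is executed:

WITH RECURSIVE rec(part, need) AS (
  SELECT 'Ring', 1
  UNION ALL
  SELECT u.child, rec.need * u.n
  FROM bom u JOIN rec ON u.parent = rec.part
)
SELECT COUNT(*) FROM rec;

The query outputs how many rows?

Base: (Ring, need=1).
Iteration 1: components of {Ring} -> Arm = 1*5 = 5, Base = 1*2 = 2.
Iteration 2: components of {Arm,Base} -> Hub = 2*1 = 2, Washer = 2*2 = 4.
Iteration 3: no further components; recursion stops.
Total rows emitted: 5.

5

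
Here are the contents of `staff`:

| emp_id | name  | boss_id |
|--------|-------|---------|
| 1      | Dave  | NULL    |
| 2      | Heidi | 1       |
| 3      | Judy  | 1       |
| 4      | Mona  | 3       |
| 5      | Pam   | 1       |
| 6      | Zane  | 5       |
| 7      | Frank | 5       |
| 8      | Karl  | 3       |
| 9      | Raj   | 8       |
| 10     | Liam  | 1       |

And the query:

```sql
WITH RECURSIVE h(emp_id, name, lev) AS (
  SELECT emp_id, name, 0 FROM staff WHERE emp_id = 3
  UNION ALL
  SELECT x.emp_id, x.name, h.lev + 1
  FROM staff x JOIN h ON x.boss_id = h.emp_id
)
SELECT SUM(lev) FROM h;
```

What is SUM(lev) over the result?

4

Base: emp_id=3 (Judy) at lev 0.
Iteration 1: rows with boss_id in {3} -> Mona (id 4, lev 1), Karl (id 8, lev 1).
Iteration 2: rows with boss_id in {4,8} -> Raj (id 9, lev 2).
Iteration 3: no rows with boss_id in {9}; recursion stops.
SUM(lev) = 0 + 1 + 1 + 2 = 4.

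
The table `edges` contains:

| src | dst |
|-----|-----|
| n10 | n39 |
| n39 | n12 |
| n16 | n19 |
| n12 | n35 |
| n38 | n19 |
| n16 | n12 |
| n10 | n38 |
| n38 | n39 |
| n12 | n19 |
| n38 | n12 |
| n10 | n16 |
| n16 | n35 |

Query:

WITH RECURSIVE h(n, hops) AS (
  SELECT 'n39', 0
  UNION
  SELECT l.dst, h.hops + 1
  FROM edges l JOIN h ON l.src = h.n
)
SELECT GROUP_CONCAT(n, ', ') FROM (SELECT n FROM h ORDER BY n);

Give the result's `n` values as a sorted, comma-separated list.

Base: (n39, hops=0).
Iteration 1: edges from {n39} -> (n12, hops=1).
Iteration 2: edges from {n12} -> (n19, hops=2), (n35, hops=2).
Iteration 3: no outgoing edges from {n19,n35}; recursion stops.

n12, n19, n35, n39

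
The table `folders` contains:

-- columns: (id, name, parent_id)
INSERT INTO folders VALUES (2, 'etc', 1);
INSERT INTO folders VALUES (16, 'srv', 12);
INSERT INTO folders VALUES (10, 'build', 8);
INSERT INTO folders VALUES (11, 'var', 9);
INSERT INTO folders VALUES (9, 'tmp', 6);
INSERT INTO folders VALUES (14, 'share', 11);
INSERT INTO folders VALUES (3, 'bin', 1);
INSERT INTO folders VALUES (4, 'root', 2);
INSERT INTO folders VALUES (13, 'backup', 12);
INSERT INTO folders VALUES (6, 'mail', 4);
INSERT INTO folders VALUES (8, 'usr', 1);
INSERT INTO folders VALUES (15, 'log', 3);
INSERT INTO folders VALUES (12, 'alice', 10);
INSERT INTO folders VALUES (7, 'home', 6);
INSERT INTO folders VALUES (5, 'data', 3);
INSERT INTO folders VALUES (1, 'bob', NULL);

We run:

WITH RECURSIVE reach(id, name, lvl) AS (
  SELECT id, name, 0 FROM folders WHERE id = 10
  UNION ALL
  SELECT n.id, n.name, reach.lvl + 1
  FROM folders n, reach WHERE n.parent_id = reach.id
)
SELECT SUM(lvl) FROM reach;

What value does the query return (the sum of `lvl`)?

5

Base: id=10 (build) at lvl 0.
Iteration 1: rows with parent_id in {10} -> alice (id 12, lvl 1).
Iteration 2: rows with parent_id in {12} -> backup (id 13, lvl 2), srv (id 16, lvl 2).
Iteration 3: no rows with parent_id in {13,16}; recursion stops.
SUM(lvl) = 0 + 1 + 2 + 2 = 5.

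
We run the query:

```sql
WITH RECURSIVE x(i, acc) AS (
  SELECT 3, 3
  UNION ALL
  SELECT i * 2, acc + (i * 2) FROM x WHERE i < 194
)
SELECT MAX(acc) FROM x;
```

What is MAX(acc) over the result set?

Base: i=3, acc=3.
Iteration 1: 3 < 194 holds -> i = 3 * 2 = 6, acc = 3 + 6 = 9.
Iteration 2: 6 < 194 holds -> i = 6 * 2 = 12, acc = 9 + 12 = 21.
Iteration 3: 12 < 194 holds -> i = 12 * 2 = 24, acc = 21 + 24 = 45.
Iteration 4: 24 < 194 holds -> i = 24 * 2 = 48, acc = 45 + 48 = 93.
Iteration 5: 48 < 194 holds -> i = 48 * 2 = 96, acc = 93 + 96 = 189.
Iteration 6: 96 < 194 holds -> i = 96 * 2 = 192, acc = 189 + 192 = 381.
Iteration 7: 192 < 194 holds -> i = 192 * 2 = 384, acc = 381 + 384 = 765.
Iteration 8: 384 < 194 fails; recursion stops.
acc values: 3, 9, 21, 45, 93, 189, 381, 765; the maximum is 765.

765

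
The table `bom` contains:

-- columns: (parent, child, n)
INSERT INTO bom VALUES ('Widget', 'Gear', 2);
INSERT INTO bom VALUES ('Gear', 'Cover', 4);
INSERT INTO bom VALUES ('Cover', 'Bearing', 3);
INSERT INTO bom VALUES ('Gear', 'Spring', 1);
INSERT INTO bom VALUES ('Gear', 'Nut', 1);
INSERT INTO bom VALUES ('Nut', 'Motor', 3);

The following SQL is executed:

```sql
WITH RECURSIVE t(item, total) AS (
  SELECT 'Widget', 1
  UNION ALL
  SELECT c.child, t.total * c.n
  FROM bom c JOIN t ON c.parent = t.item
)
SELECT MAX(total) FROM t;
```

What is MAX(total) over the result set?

24

Base: (Widget, total=1).
Iteration 1: components of {Widget} -> Gear = 1*2 = 2.
Iteration 2: components of {Gear} -> Cover = 2*4 = 8, Nut = 2*1 = 2, Spring = 2*1 = 2.
Iteration 3: components of {Cover,Nut,Spring} -> Bearing = 8*3 = 24, Motor = 2*3 = 6.
Iteration 4: no further components; recursion stops.
total values: 1, 2, 8, 2, 2, 24, 6; the maximum is 24.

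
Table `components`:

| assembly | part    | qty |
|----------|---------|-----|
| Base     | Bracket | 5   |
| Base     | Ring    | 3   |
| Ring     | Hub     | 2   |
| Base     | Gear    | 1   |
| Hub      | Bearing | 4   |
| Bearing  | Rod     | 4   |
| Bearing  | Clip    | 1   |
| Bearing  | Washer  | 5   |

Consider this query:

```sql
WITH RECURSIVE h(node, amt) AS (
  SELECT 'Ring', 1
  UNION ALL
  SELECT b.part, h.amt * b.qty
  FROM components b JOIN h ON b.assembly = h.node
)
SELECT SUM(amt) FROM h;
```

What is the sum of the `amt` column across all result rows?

91

Base: (Ring, amt=1).
Iteration 1: components of {Ring} -> Hub = 1*2 = 2.
Iteration 2: components of {Hub} -> Bearing = 2*4 = 8.
Iteration 3: components of {Bearing} -> Clip = 8*1 = 8, Rod = 8*4 = 32, Washer = 8*5 = 40.
Iteration 4: no further components; recursion stops.
SUM(amt) = 1 + 2 + 8 + 32 + 8 + 40 = 91.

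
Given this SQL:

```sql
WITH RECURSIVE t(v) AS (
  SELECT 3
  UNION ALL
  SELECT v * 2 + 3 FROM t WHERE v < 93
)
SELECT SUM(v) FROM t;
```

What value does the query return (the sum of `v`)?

171

Base: v=3.
Iteration 1: 3 < 93 holds -> v = 3 * 2 + 3 = 9.
Iteration 2: 9 < 93 holds -> v = 9 * 2 + 3 = 21.
Iteration 3: 21 < 93 holds -> v = 21 * 2 + 3 = 45.
Iteration 4: 45 < 93 holds -> v = 45 * 2 + 3 = 93.
Iteration 5: 93 < 93 fails; recursion stops.
SUM(v) = 3 + 9 + 21 + 45 + 93 = 171.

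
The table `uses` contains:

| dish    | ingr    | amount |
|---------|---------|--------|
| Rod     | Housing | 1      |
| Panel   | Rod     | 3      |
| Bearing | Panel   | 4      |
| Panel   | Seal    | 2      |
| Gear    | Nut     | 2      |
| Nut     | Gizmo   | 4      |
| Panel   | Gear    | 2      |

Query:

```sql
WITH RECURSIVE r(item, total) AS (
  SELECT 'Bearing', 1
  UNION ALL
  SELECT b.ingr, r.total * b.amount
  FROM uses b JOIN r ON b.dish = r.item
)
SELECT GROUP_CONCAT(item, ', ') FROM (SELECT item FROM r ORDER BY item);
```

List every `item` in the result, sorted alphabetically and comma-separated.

Bearing, Gear, Gizmo, Housing, Nut, Panel, Rod, Seal

Base: (Bearing, total=1).
Iteration 1: components of {Bearing} -> Panel = 1*4 = 4.
Iteration 2: components of {Panel} -> Gear = 4*2 = 8, Rod = 4*3 = 12, Seal = 4*2 = 8.
Iteration 3: components of {Gear,Rod,Seal} -> Housing = 12*1 = 12, Nut = 8*2 = 16.
Iteration 4: components of {Housing,Nut} -> Gizmo = 16*4 = 64.
Iteration 5: no further components; recursion stops.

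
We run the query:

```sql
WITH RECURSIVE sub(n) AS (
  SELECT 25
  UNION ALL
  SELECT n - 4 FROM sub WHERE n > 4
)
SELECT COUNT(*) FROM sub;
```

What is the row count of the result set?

Base: n=25.
Iteration 1: 25 > 4 holds -> n = 25 - 4 = 21.
Iteration 2: 21 > 4 holds -> n = 21 - 4 = 17.
Iteration 3: 17 > 4 holds -> n = 17 - 4 = 13.
Iteration 4: 13 > 4 holds -> n = 13 - 4 = 9.
Iteration 5: 9 > 4 holds -> n = 9 - 4 = 5.
Iteration 6: 5 > 4 holds -> n = 5 - 4 = 1.
Iteration 7: 1 > 4 fails; recursion stops.
Total rows emitted: 7.

7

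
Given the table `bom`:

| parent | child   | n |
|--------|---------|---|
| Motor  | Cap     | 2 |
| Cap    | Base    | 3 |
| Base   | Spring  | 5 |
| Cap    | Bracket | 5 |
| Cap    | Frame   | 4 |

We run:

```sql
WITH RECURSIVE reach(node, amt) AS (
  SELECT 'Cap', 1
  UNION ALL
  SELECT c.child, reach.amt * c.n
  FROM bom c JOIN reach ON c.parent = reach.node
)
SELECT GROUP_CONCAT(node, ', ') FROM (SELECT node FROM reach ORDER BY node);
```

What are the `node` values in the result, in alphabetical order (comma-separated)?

Base, Bracket, Cap, Frame, Spring

Base: (Cap, amt=1).
Iteration 1: components of {Cap} -> Base = 1*3 = 3, Bracket = 1*5 = 5, Frame = 1*4 = 4.
Iteration 2: components of {Base,Bracket,Frame} -> Spring = 3*5 = 15.
Iteration 3: no further components; recursion stops.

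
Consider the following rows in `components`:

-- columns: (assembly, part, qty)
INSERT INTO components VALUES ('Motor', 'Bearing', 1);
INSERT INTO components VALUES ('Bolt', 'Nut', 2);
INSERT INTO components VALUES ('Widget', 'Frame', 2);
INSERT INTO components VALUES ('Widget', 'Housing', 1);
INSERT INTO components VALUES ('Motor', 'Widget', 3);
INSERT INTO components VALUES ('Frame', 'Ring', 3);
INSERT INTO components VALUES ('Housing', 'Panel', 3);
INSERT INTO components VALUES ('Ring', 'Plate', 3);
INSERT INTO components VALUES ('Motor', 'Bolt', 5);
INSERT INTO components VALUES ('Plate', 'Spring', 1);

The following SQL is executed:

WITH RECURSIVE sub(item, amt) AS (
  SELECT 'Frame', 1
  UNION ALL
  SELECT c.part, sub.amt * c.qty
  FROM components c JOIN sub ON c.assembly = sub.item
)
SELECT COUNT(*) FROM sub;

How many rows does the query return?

Base: (Frame, amt=1).
Iteration 1: components of {Frame} -> Ring = 1*3 = 3.
Iteration 2: components of {Ring} -> Plate = 3*3 = 9.
Iteration 3: components of {Plate} -> Spring = 9*1 = 9.
Iteration 4: no further components; recursion stops.
Total rows emitted: 4.

4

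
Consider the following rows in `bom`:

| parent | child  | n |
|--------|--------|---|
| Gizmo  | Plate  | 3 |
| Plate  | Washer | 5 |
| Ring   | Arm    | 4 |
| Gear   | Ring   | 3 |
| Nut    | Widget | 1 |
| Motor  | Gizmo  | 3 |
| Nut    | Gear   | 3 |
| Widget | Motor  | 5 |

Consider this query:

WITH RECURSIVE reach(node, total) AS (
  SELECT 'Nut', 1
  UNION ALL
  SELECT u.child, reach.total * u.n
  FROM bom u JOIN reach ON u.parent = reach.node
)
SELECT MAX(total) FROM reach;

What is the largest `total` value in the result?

Base: (Nut, total=1).
Iteration 1: components of {Nut} -> Gear = 1*3 = 3, Widget = 1*1 = 1.
Iteration 2: components of {Gear,Widget} -> Motor = 1*5 = 5, Ring = 3*3 = 9.
Iteration 3: components of {Motor,Ring} -> Arm = 9*4 = 36, Gizmo = 5*3 = 15.
Iteration 4: components of {Arm,Gizmo} -> Plate = 15*3 = 45.
Iteration 5: components of {Plate} -> Washer = 45*5 = 225.
Iteration 6: no further components; recursion stops.
total values: 1, 1, 3, 5, 9, 15, 36, 45, 225; the maximum is 225.

225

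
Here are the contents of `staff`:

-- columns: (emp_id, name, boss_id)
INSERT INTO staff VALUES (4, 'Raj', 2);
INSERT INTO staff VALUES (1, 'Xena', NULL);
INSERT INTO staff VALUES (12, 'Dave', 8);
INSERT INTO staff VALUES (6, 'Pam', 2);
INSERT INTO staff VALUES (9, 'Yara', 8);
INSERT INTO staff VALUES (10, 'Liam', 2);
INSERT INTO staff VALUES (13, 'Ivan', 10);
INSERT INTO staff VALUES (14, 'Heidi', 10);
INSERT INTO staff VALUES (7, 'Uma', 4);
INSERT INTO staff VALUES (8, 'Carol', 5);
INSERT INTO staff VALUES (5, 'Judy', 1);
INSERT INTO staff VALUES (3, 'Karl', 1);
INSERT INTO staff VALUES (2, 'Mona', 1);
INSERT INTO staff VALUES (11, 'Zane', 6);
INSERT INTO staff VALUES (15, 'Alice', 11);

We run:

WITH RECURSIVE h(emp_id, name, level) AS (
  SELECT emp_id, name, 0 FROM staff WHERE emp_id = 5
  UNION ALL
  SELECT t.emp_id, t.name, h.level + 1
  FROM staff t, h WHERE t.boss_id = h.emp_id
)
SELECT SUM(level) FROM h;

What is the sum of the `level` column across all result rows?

Base: emp_id=5 (Judy) at level 0.
Iteration 1: rows with boss_id in {5} -> Carol (id 8, level 1).
Iteration 2: rows with boss_id in {8} -> Yara (id 9, level 2), Dave (id 12, level 2).
Iteration 3: no rows with boss_id in {9,12}; recursion stops.
SUM(level) = 0 + 1 + 2 + 2 = 5.

5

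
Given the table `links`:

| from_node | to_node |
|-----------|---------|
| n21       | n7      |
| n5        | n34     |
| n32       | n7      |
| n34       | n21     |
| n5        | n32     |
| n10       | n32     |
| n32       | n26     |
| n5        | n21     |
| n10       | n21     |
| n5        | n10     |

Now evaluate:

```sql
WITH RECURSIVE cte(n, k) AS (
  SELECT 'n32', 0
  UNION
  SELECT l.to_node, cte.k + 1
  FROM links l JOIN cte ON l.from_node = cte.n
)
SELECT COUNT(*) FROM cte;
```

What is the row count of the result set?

Base: (n32, k=0).
Iteration 1: edges from {n32} -> (n26, k=1), (n7, k=1).
Iteration 2: no outgoing edges from {n26,n7}; recursion stops.
Total rows emitted: 3.

3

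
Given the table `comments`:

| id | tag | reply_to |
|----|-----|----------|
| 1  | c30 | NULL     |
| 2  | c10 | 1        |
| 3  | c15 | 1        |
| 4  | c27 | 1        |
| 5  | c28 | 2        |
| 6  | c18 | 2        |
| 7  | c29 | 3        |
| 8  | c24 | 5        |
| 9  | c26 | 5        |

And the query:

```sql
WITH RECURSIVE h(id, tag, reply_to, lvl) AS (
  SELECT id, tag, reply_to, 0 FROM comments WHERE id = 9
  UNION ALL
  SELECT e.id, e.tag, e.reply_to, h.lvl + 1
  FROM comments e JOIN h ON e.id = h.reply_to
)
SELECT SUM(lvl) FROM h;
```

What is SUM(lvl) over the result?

Base: id=9 (c26), reply_to=5, lvl 0.
Iteration 1: join on id=5 -> c28 (id 5, reply_to=2, lvl 1).
Iteration 2: join on id=2 -> c10 (id 2, reply_to=1, lvl 2).
Iteration 3: join on id=1 -> c30 (id 1, reply_to=NULL, lvl 3).
Iteration 4: reply_to is NULL; no match; recursion stops.
SUM(lvl) = 0 + 1 + 2 + 3 = 6.

6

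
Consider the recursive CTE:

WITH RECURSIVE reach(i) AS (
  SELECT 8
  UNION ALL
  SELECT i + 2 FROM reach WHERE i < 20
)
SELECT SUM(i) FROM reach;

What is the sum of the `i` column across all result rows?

Base: i=8.
Iteration 1: 8 < 20 holds -> i = 8 + 2 = 10.
Iteration 2: 10 < 20 holds -> i = 10 + 2 = 12.
Iteration 3: 12 < 20 holds -> i = 12 + 2 = 14.
Iteration 4: 14 < 20 holds -> i = 14 + 2 = 16.
Iteration 5: 16 < 20 holds -> i = 16 + 2 = 18.
Iteration 6: 18 < 20 holds -> i = 18 + 2 = 20.
Iteration 7: 20 < 20 fails; recursion stops.
SUM(i) = 8 + 10 + 12 + 14 + 16 + 18 + 20 = 98.

98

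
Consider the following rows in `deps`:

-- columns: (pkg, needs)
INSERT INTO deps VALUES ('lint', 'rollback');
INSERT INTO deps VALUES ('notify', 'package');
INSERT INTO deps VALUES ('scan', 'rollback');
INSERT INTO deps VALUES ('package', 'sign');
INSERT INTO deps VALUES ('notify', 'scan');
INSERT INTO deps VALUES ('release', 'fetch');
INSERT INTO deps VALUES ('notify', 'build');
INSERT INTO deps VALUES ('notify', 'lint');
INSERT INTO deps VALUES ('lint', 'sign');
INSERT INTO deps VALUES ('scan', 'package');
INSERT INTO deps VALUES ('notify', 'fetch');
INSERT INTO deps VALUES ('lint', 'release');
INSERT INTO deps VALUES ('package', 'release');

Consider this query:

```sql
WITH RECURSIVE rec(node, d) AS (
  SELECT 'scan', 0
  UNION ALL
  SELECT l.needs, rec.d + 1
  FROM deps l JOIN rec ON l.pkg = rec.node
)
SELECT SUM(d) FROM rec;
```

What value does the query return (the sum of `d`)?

Base: (scan, d=0).
Iteration 1: edges from {scan} -> (package, d=1), (rollback, d=1).
Iteration 2: edges from {package,rollback} -> (release, d=2), (sign, d=2).
Iteration 3: edges from {release,sign} -> (fetch, d=3).
Iteration 4: no outgoing edges from {fetch}; recursion stops.
SUM(d) = 0 + 1 + 1 + 2 + 2 + 3 = 9.

9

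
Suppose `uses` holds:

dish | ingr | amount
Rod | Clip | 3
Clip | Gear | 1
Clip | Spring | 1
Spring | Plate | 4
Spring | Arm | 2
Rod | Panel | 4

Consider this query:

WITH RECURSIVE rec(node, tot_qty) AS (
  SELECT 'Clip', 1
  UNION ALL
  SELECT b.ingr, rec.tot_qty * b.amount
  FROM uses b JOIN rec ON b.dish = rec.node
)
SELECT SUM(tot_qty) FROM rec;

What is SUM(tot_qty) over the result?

9

Base: (Clip, tot_qty=1).
Iteration 1: components of {Clip} -> Gear = 1*1 = 1, Spring = 1*1 = 1.
Iteration 2: components of {Gear,Spring} -> Arm = 1*2 = 2, Plate = 1*4 = 4.
Iteration 3: no further components; recursion stops.
SUM(tot_qty) = 1 + 1 + 1 + 4 + 2 = 9.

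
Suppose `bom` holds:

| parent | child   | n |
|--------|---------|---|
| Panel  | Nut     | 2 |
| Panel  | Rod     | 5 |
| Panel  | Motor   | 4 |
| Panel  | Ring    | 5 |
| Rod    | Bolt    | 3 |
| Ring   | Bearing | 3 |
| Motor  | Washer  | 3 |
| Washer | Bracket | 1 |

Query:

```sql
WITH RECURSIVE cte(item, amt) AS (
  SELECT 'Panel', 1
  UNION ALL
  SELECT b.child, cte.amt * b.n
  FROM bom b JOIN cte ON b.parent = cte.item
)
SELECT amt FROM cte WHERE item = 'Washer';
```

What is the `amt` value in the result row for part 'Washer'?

12

Base: (Panel, amt=1).
Iteration 1: components of {Panel} -> Motor = 1*4 = 4, Nut = 1*2 = 2, Ring = 1*5 = 5, Rod = 1*5 = 5.
Iteration 2: components of {Motor,Nut,Ring,Rod} -> Bearing = 5*3 = 15, Bolt = 5*3 = 15, Washer = 4*3 = 12.
Iteration 3: components of {Bearing,Bolt,Washer} -> Bracket = 12*1 = 12.
Iteration 4: no further components; recursion stops.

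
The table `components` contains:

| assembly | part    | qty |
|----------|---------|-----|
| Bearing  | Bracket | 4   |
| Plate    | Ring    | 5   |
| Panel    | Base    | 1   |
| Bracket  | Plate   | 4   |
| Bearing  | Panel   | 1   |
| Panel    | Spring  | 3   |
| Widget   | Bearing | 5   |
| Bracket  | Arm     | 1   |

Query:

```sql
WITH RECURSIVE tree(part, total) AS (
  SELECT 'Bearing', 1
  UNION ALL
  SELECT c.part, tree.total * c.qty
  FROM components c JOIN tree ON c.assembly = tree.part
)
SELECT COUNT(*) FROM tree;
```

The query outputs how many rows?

8

Base: (Bearing, total=1).
Iteration 1: components of {Bearing} -> Bracket = 1*4 = 4, Panel = 1*1 = 1.
Iteration 2: components of {Bracket,Panel} -> Arm = 4*1 = 4, Base = 1*1 = 1, Plate = 4*4 = 16, Spring = 1*3 = 3.
Iteration 3: components of {Arm,Base,Plate,Spring} -> Ring = 16*5 = 80.
Iteration 4: no further components; recursion stops.
Total rows emitted: 8.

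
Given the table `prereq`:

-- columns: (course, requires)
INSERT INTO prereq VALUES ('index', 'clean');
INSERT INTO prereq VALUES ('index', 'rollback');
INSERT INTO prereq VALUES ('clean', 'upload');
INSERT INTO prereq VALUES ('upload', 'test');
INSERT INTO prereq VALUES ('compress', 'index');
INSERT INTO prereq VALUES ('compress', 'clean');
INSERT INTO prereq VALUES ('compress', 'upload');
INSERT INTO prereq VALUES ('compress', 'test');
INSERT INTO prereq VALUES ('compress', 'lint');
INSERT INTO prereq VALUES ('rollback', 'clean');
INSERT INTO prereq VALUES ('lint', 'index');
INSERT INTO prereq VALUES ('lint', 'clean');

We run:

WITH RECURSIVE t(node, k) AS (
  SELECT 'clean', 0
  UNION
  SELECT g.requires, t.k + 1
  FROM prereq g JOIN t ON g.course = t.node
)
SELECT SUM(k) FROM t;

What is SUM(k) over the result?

3

Base: (clean, k=0).
Iteration 1: edges from {clean} -> (upload, k=1).
Iteration 2: edges from {upload} -> (test, k=2).
Iteration 3: no outgoing edges from {test}; recursion stops.
SUM(k) = 0 + 1 + 2 = 3.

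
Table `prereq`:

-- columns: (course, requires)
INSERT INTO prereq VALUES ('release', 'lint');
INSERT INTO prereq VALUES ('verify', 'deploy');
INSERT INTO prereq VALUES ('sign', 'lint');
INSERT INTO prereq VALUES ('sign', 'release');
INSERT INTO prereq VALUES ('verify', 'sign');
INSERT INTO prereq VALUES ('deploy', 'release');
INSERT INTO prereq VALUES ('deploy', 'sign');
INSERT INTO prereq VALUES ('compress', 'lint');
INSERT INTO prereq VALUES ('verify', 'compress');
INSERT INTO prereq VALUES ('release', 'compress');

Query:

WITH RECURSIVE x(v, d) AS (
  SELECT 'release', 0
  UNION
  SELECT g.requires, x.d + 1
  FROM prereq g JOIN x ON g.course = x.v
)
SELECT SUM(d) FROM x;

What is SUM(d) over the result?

Base: (release, d=0).
Iteration 1: edges from {release} -> (compress, d=1), (lint, d=1).
Iteration 2: edges from {compress,lint} -> (lint, d=2).
Iteration 3: no outgoing edges from {lint}; recursion stops.
SUM(d) = 0 + 1 + 1 + 2 = 4.

4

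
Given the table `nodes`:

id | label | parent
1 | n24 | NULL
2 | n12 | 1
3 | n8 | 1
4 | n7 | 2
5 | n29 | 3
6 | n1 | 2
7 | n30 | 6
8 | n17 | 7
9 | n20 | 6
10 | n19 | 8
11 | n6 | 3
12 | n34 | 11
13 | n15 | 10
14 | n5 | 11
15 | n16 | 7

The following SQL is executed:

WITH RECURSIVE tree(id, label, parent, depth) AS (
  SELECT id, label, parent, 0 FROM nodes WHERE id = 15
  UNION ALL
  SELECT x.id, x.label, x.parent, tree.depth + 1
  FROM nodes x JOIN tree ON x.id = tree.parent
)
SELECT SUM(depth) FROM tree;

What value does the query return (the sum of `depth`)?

10

Base: id=15 (n16), parent=7, depth 0.
Iteration 1: join on id=7 -> n30 (id 7, parent=6, depth 1).
Iteration 2: join on id=6 -> n1 (id 6, parent=2, depth 2).
Iteration 3: join on id=2 -> n12 (id 2, parent=1, depth 3).
Iteration 4: join on id=1 -> n24 (id 1, parent=NULL, depth 4).
Iteration 5: parent is NULL; no match; recursion stops.
SUM(depth) = 0 + 1 + 2 + 3 + 4 = 10.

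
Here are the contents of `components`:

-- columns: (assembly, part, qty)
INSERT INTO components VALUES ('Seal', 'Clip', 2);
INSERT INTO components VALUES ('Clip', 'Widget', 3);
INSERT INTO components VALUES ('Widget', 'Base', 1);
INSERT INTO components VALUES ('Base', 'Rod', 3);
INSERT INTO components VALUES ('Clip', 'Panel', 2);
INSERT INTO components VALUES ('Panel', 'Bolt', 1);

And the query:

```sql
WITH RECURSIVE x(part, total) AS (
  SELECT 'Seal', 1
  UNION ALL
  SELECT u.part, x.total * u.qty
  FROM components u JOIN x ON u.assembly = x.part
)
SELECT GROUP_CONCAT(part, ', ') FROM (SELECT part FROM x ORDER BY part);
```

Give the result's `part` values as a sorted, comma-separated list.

Base: (Seal, total=1).
Iteration 1: components of {Seal} -> Clip = 1*2 = 2.
Iteration 2: components of {Clip} -> Panel = 2*2 = 4, Widget = 2*3 = 6.
Iteration 3: components of {Panel,Widget} -> Base = 6*1 = 6, Bolt = 4*1 = 4.
Iteration 4: components of {Base,Bolt} -> Rod = 6*3 = 18.
Iteration 5: no further components; recursion stops.

Base, Bolt, Clip, Panel, Rod, Seal, Widget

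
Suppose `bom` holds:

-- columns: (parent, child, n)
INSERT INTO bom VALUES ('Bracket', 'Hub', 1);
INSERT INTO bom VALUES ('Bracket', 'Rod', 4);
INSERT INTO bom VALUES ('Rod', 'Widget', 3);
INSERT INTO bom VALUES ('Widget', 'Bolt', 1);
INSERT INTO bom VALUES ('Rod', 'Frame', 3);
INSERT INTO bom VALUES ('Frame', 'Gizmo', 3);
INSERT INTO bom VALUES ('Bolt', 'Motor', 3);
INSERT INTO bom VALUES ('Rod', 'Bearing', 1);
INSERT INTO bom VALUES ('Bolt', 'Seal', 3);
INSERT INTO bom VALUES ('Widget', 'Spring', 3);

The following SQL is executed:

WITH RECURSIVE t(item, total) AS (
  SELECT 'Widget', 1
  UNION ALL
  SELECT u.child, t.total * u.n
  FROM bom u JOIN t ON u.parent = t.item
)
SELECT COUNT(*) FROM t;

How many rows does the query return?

Base: (Widget, total=1).
Iteration 1: components of {Widget} -> Bolt = 1*1 = 1, Spring = 1*3 = 3.
Iteration 2: components of {Bolt,Spring} -> Motor = 1*3 = 3, Seal = 1*3 = 3.
Iteration 3: no further components; recursion stops.
Total rows emitted: 5.

5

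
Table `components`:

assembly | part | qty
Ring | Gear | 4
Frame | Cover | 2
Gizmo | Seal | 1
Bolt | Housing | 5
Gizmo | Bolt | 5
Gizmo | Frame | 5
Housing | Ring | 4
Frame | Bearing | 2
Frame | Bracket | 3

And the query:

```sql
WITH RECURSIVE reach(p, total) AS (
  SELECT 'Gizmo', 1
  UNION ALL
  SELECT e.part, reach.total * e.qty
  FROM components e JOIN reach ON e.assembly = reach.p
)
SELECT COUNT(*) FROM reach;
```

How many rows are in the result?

10

Base: (Gizmo, total=1).
Iteration 1: components of {Gizmo} -> Bolt = 1*5 = 5, Frame = 1*5 = 5, Seal = 1*1 = 1.
Iteration 2: components of {Bolt,Frame,Seal} -> Bearing = 5*2 = 10, Bracket = 5*3 = 15, Cover = 5*2 = 10, Housing = 5*5 = 25.
Iteration 3: components of {Bearing,Bracket,Cover,Housing} -> Ring = 25*4 = 100.
Iteration 4: components of {Ring} -> Gear = 100*4 = 400.
Iteration 5: no further components; recursion stops.
Total rows emitted: 10.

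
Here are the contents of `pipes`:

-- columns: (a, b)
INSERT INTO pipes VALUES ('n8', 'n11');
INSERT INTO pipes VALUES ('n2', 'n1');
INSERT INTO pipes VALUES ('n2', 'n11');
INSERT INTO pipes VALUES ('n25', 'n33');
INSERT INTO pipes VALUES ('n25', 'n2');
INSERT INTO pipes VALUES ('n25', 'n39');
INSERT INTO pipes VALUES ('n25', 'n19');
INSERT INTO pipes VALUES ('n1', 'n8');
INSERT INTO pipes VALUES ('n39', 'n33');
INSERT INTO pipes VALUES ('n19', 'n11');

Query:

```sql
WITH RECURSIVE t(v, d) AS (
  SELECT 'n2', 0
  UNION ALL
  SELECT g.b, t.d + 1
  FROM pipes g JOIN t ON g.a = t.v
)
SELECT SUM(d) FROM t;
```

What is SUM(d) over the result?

7

Base: (n2, d=0).
Iteration 1: edges from {n2} -> (n1, d=1), (n11, d=1).
Iteration 2: edges from {n1,n11} -> (n8, d=2).
Iteration 3: edges from {n8} -> (n11, d=3).
Iteration 4: no outgoing edges from {n11}; recursion stops.
SUM(d) = 0 + 1 + 1 + 2 + 3 = 7.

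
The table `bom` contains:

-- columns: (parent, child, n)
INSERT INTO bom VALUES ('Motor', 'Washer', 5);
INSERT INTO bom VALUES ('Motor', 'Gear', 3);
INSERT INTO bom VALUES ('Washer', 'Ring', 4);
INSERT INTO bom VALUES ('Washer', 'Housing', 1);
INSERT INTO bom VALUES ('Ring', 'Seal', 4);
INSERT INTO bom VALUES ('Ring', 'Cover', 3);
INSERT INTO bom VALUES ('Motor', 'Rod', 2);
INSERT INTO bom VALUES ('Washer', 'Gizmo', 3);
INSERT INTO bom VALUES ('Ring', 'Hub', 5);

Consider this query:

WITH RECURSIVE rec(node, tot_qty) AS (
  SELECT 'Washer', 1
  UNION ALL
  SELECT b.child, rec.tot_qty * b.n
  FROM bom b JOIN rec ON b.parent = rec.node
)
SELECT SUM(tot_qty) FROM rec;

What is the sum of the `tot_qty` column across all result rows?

57

Base: (Washer, tot_qty=1).
Iteration 1: components of {Washer} -> Gizmo = 1*3 = 3, Housing = 1*1 = 1, Ring = 1*4 = 4.
Iteration 2: components of {Gizmo,Housing,Ring} -> Cover = 4*3 = 12, Hub = 4*5 = 20, Seal = 4*4 = 16.
Iteration 3: no further components; recursion stops.
SUM(tot_qty) = 1 + 4 + 3 + 1 + 12 + 20 + 16 = 57.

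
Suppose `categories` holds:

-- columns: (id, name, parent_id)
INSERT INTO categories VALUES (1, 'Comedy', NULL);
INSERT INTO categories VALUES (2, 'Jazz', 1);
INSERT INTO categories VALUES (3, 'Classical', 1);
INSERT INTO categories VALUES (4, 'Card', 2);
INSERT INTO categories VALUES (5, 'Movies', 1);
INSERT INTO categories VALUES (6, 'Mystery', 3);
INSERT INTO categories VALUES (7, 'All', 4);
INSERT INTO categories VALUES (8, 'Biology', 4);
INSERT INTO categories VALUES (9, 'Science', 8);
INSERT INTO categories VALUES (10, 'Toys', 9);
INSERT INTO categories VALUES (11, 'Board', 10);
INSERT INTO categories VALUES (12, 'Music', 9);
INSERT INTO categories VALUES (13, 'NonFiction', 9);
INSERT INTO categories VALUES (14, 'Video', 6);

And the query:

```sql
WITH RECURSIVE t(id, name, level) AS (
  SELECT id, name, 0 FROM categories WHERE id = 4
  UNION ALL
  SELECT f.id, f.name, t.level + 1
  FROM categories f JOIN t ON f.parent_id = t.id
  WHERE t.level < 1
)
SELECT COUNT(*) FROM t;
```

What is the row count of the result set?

3

Base: id=4 (Card) at level 0.
Iteration 1: rows with parent_id in {4} -> All (id 7, level 1), Biology (id 8, level 1).
Iteration 2: level < 1 fails for all current rows; recursion stops.
Total rows emitted: 3.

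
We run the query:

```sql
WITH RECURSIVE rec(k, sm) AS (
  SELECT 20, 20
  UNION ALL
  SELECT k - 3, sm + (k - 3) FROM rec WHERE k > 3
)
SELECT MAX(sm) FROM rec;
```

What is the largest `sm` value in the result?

Base: k=20, sm=20.
Iteration 1: 20 > 3 holds -> k = 20 - 3 = 17, sm = 20 + 17 = 37.
Iteration 2: 17 > 3 holds -> k = 17 - 3 = 14, sm = 37 + 14 = 51.
Iteration 3: 14 > 3 holds -> k = 14 - 3 = 11, sm = 51 + 11 = 62.
Iteration 4: 11 > 3 holds -> k = 11 - 3 = 8, sm = 62 + 8 = 70.
Iteration 5: 8 > 3 holds -> k = 8 - 3 = 5, sm = 70 + 5 = 75.
Iteration 6: 5 > 3 holds -> k = 5 - 3 = 2, sm = 75 + 2 = 77.
Iteration 7: 2 > 3 fails; recursion stops.
sm values: 20, 37, 51, 62, 70, 75, 77; the maximum is 77.

77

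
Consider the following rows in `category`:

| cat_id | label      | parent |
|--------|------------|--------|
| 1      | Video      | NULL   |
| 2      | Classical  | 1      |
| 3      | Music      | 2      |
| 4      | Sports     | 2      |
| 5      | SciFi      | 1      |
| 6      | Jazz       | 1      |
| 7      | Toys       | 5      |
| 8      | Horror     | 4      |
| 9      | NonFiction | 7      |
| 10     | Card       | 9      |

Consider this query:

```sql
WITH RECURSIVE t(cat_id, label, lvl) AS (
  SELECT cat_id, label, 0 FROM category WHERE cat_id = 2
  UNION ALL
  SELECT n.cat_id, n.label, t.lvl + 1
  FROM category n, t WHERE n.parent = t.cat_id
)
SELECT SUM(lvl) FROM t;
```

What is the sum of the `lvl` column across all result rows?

Base: cat_id=2 (Classical) at lvl 0.
Iteration 1: rows with parent in {2} -> Music (id 3, lvl 1), Sports (id 4, lvl 1).
Iteration 2: rows with parent in {3,4} -> Horror (id 8, lvl 2).
Iteration 3: no rows with parent in {8}; recursion stops.
SUM(lvl) = 0 + 1 + 1 + 2 = 4.

4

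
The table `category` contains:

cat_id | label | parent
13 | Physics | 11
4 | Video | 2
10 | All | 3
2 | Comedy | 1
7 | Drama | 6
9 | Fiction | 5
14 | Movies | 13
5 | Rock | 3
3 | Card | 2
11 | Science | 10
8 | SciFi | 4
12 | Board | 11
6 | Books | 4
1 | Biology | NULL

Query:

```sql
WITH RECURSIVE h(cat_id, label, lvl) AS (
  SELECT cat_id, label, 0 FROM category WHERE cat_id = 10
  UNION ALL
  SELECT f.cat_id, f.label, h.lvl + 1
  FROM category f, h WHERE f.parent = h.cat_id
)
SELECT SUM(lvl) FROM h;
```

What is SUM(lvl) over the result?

Base: cat_id=10 (All) at lvl 0.
Iteration 1: rows with parent in {10} -> Science (id 11, lvl 1).
Iteration 2: rows with parent in {11} -> Board (id 12, lvl 2), Physics (id 13, lvl 2).
Iteration 3: rows with parent in {12,13} -> Movies (id 14, lvl 3).
Iteration 4: no rows with parent in {14}; recursion stops.
SUM(lvl) = 0 + 1 + 2 + 2 + 3 = 8.

8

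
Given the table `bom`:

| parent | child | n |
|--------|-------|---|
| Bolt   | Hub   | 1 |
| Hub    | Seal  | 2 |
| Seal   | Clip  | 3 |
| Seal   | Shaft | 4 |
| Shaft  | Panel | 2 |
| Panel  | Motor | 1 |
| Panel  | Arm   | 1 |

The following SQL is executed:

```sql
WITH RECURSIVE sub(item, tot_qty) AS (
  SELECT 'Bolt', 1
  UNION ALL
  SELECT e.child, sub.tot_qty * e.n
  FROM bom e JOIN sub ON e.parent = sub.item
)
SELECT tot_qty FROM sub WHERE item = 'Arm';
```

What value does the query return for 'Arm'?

16

Base: (Bolt, tot_qty=1).
Iteration 1: components of {Bolt} -> Hub = 1*1 = 1.
Iteration 2: components of {Hub} -> Seal = 1*2 = 2.
Iteration 3: components of {Seal} -> Clip = 2*3 = 6, Shaft = 2*4 = 8.
Iteration 4: components of {Clip,Shaft} -> Panel = 8*2 = 16.
Iteration 5: components of {Panel} -> Arm = 16*1 = 16, Motor = 16*1 = 16.
Iteration 6: no further components; recursion stops.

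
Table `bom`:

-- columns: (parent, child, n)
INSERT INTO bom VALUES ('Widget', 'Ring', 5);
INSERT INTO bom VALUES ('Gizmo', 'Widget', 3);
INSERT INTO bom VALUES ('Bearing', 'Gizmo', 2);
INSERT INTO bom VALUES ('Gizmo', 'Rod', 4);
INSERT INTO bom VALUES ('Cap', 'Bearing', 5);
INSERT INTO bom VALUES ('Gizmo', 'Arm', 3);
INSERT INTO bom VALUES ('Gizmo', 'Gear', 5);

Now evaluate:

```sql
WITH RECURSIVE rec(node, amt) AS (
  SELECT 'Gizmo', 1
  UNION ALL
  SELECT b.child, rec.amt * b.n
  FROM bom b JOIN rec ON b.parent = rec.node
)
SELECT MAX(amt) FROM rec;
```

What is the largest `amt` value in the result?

15

Base: (Gizmo, amt=1).
Iteration 1: components of {Gizmo} -> Arm = 1*3 = 3, Gear = 1*5 = 5, Rod = 1*4 = 4, Widget = 1*3 = 3.
Iteration 2: components of {Arm,Gear,Rod,Widget} -> Ring = 3*5 = 15.
Iteration 3: no further components; recursion stops.
amt values: 1, 3, 3, 5, 4, 15; the maximum is 15.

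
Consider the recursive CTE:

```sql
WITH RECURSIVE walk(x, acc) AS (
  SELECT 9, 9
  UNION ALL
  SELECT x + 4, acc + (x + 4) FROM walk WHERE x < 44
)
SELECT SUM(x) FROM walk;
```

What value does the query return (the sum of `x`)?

270

Base: x=9, acc=9.
Iteration 1: 9 < 44 holds -> x = 9 + 4 = 13, acc = 9 + 13 = 22.
Iteration 2: 13 < 44 holds -> x = 13 + 4 = 17, acc = 22 + 17 = 39.
Iteration 3: 17 < 44 holds -> x = 17 + 4 = 21, acc = 39 + 21 = 60.
Iteration 4: 21 < 44 holds -> x = 21 + 4 = 25, acc = 60 + 25 = 85.
Iteration 5: 25 < 44 holds -> x = 25 + 4 = 29, acc = 85 + 29 = 114.
Iteration 6: 29 < 44 holds -> x = 29 + 4 = 33, acc = 114 + 33 = 147.
Iteration 7: 33 < 44 holds -> x = 33 + 4 = 37, acc = 147 + 37 = 184.
Iteration 8: 37 < 44 holds -> x = 37 + 4 = 41, acc = 184 + 41 = 225.
Iteration 9: 41 < 44 holds -> x = 41 + 4 = 45, acc = 225 + 45 = 270.
Iteration 10: 45 < 44 fails; recursion stops.
SUM(x) = 9 + 13 + 17 + 21 + 25 + 29 + 33 + 37 + 41 + 45 = 270.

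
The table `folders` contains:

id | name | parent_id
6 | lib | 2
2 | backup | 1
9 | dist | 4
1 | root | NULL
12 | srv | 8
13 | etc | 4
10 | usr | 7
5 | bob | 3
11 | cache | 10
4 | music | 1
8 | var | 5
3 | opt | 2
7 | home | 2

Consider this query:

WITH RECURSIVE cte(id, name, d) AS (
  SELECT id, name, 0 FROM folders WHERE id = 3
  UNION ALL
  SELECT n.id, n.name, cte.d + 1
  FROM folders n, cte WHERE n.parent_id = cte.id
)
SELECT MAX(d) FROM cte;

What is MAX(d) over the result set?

Base: id=3 (opt) at d 0.
Iteration 1: rows with parent_id in {3} -> bob (id 5, d 1).
Iteration 2: rows with parent_id in {5} -> var (id 8, d 2).
Iteration 3: rows with parent_id in {8} -> srv (id 12, d 3).
Iteration 4: no rows with parent_id in {12}; recursion stops.
d values: 0, 1, 2, 3; the maximum is 3.

3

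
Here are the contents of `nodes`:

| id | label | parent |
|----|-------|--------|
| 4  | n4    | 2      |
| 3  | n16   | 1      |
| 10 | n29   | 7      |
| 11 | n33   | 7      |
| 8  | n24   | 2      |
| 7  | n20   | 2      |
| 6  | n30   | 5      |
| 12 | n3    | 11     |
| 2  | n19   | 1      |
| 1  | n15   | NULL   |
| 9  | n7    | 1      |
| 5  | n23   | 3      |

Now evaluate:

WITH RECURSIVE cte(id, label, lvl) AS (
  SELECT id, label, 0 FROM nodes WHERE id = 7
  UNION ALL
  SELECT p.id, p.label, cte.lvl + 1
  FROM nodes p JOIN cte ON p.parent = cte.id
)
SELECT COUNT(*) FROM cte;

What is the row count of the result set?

Base: id=7 (n20) at lvl 0.
Iteration 1: rows with parent in {7} -> n29 (id 10, lvl 1), n33 (id 11, lvl 1).
Iteration 2: rows with parent in {10,11} -> n3 (id 12, lvl 2).
Iteration 3: no rows with parent in {12}; recursion stops.
Total rows emitted: 4.

4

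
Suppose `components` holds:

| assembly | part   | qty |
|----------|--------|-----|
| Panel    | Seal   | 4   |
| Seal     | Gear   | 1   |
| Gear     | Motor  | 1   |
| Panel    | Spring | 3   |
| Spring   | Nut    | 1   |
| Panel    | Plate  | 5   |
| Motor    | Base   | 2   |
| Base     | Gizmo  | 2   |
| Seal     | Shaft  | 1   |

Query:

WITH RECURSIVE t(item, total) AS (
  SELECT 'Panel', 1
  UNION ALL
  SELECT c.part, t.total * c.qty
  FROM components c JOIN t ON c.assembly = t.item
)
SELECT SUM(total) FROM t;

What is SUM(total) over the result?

Base: (Panel, total=1).
Iteration 1: components of {Panel} -> Plate = 1*5 = 5, Seal = 1*4 = 4, Spring = 1*3 = 3.
Iteration 2: components of {Plate,Seal,Spring} -> Gear = 4*1 = 4, Nut = 3*1 = 3, Shaft = 4*1 = 4.
Iteration 3: components of {Gear,Nut,Shaft} -> Motor = 4*1 = 4.
Iteration 4: components of {Motor} -> Base = 4*2 = 8.
Iteration 5: components of {Base} -> Gizmo = 8*2 = 16.
Iteration 6: no further components; recursion stops.
SUM(total) = 1 + 4 + 3 + 5 + 4 + 4 + 3 + 4 + 8 + 16 = 52.

52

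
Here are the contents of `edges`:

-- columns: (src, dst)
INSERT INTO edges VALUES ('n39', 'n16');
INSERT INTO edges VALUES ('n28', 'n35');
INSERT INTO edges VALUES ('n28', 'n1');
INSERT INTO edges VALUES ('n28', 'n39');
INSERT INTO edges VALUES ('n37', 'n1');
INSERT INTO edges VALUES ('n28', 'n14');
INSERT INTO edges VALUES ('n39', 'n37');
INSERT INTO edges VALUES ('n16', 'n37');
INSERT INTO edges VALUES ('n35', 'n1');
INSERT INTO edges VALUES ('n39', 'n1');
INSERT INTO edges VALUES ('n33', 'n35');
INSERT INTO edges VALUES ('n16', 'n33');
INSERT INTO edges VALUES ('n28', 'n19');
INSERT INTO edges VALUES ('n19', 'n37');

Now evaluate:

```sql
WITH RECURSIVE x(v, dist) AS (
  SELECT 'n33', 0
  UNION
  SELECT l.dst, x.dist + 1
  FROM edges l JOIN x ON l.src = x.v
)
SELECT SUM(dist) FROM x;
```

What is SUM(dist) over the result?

3

Base: (n33, dist=0).
Iteration 1: edges from {n33} -> (n35, dist=1).
Iteration 2: edges from {n35} -> (n1, dist=2).
Iteration 3: no outgoing edges from {n1}; recursion stops.
SUM(dist) = 0 + 1 + 2 = 3.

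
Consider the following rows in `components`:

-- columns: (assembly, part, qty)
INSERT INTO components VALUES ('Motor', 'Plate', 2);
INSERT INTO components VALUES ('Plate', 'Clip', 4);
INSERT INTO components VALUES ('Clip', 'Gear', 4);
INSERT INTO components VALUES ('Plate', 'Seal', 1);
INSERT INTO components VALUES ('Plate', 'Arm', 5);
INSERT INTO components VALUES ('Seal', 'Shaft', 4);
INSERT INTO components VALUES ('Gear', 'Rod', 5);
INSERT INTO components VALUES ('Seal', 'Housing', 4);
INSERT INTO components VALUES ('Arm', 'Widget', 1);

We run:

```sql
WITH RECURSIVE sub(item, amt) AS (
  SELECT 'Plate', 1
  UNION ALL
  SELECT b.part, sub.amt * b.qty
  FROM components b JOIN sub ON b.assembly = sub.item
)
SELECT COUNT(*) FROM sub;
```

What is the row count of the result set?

9

Base: (Plate, amt=1).
Iteration 1: components of {Plate} -> Arm = 1*5 = 5, Clip = 1*4 = 4, Seal = 1*1 = 1.
Iteration 2: components of {Arm,Clip,Seal} -> Gear = 4*4 = 16, Housing = 1*4 = 4, Shaft = 1*4 = 4, Widget = 5*1 = 5.
Iteration 3: components of {Gear,Housing,Shaft,Widget} -> Rod = 16*5 = 80.
Iteration 4: no further components; recursion stops.
Total rows emitted: 9.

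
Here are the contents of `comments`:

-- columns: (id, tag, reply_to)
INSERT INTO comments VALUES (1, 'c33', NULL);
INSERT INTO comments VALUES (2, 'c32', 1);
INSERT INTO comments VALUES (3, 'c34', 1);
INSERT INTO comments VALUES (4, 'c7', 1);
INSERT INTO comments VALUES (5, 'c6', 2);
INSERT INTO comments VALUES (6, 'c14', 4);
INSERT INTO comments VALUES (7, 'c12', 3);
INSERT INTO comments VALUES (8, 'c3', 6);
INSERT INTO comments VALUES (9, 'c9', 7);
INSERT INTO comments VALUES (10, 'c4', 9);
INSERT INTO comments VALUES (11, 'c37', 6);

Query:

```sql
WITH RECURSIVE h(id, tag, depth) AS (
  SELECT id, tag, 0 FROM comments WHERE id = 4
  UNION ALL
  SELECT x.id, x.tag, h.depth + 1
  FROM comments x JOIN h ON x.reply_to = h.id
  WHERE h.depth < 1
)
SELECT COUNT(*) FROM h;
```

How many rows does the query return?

Base: id=4 (c7) at depth 0.
Iteration 1: rows with reply_to in {4} -> c14 (id 6, depth 1).
Iteration 2: depth < 1 fails for all current rows; recursion stops.
Total rows emitted: 2.

2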